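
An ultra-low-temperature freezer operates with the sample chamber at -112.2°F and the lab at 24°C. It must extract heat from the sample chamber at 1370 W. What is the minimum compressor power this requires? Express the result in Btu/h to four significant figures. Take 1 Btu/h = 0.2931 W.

2521 Btu/h

In absolute terms T_C = 193.04 K and T_H = 297.15 K, so ΔT = 104.1 K.
COP_Carnot = T_C/ΔT = 193.04/104.1 = 1.854.
Ẇ_min = Q̇/COP_Carnot = 1370/1.854 = 738.9 W = 2521 Btu/h.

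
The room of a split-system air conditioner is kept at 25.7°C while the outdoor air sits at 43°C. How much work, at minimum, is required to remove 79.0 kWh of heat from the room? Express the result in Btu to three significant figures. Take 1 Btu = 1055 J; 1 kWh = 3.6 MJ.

In absolute terms T_C = 298.85 K and T_H = 316.15 K, so ΔT = 17.30 K.
The reversible limit is COP_R = T_C/ΔT = 17.27, so W_min = Q_C/COP = Q_C·ΔT/T_C.
W_min = 79.00 × 17.30/298.85 = 4.573 kWh = 15610 Btu.

15600 Btu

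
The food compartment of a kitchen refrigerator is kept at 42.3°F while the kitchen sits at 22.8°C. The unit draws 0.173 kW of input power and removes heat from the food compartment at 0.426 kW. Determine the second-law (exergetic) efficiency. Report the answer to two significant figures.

0.15

COP_actual = Q̇_C/Ẇ = 0.4260/0.1730 = 2.462.
In absolute terms T_C = 278.87 K and T_H = 295.95 K, so ΔT = 17.08 K.
COP_Carnot = T_C/ΔT = 278.87/17.08 = 16.33.
η_II = COP_actual/COP_Carnot = 2.462/16.33 = 0.1508.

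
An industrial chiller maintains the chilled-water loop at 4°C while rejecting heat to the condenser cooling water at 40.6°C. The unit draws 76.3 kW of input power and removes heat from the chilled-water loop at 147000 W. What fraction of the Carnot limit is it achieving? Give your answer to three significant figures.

0.254

Converting, Q̇_C = 147000 W = 147.0 kW, so COP_actual = Q̇_C/Ẇ = 147.0/76.30 = 1.927.
In absolute terms T_C = 277.15 K and T_H = 313.75 K, so ΔT = 36.60 K.
COP_Carnot = T_C/ΔT = 277.15/36.60 = 7.572.
η_II = COP_actual/COP_Carnot = 1.927/7.572 = 0.2544.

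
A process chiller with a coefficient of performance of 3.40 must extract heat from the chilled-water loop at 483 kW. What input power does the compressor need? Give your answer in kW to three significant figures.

142 kW

Ẇ = Q̇_C/COP = 483.0/3.40 = 142.1 kW.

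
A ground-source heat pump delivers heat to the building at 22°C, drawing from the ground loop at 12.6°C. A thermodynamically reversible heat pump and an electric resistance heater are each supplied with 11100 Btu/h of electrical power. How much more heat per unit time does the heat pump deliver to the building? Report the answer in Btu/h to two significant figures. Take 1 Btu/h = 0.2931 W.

340000 Btu/h

In absolute terms T_C = 285.75 K and T_H = 295.15 K, so ΔT = 9.400 K.
COP_Carnot = T_H/ΔT = 295.15/9.400 = 31.40.
The heat pump delivers Q̇_H = COP × Ẇ = 348500 Btu/h; the resistance heater delivers Ẇ = 11100 Btu/h.
Extra = (COP − 1)·Ẇ = 337400 Btu/h.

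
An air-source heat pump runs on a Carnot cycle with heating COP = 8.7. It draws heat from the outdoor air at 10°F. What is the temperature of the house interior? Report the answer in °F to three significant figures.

71.0 °F

COP_HP = T_H/(T_H − T_C) rearranges to T_H = COP·T_C/(COP − 1).
With T_C = 260.93 K, T_H = 8.7 × 260.93/7.700 = 294.81 K.
Converting, 294.81 K = 71.00°F.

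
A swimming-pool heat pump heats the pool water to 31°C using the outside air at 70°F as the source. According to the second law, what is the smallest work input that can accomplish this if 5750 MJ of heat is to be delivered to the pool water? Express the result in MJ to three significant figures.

187 MJ

In absolute terms T_C = 294.26 K and T_H = 304.15 K, so ΔT = 9.889 K.
The reversible limit is COP_HP = T_H/ΔT = 30.76, so W_min = Q_H/COP = Q_H·ΔT/T_H.
W_min = 5750 × 9.889/304.15 = 187.0 MJ.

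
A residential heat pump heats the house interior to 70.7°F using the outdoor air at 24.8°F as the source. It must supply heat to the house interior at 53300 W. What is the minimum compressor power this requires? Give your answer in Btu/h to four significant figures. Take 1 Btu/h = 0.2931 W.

In absolute terms T_C = 269.15 K and T_H = 294.65 K, so ΔT = 25.50 K.
COP_Carnot = T_H/ΔT = 294.65/25.50 = 11.55.
Ẇ_min = Q̇/COP_Carnot = 53300/11.55 = 4613 W = 15740 Btu/h.

15740 Btu/h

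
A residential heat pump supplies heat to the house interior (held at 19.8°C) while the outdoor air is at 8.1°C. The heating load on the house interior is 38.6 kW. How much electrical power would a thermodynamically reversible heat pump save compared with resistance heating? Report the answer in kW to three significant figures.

In absolute terms T_C = 281.25 K and T_H = 292.95 K, so ΔT = 11.70 K.
COP_Carnot = T_H/ΔT = 292.95/11.70 = 25.04.
Resistance heating needs Ẇ_res = Q̇_H = 38.60 kW; the reversible heat pump needs only Ẇ_hp = Q̇_H/COP = 1.542 kW.
Saving = 38.60 − 1.542 = 37.06 kW.

37.1 kW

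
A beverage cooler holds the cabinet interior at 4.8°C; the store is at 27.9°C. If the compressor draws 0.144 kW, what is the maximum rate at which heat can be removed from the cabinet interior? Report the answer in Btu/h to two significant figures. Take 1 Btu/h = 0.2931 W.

In absolute terms T_C = 277.95 K and T_H = 301.05 K, so ΔT = 23.10 K.
COP_Carnot = T_C/ΔT = 277.95/23.10 = 12.03.
Q̇_max = COP_Carnot × Ẇ = 12.03 × 0.1440 kW = 1.733 kW = 5912 Btu/h.

5900 Btu/h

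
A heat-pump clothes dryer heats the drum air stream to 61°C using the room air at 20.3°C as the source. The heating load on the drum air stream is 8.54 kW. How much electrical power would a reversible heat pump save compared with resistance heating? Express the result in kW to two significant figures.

In absolute terms T_C = 293.45 K and T_H = 334.15 K, so ΔT = 40.70 K.
COP_Carnot = T_H/ΔT = 334.15/40.70 = 8.210.
Resistance heating needs Ẇ_res = Q̇_H = 8.540 kW; the reversible heat pump needs only Ẇ_hp = Q̇_H/COP = 1.040 kW.
Saving = 8.540 − 1.040 = 7.500 kW.

7.5 kW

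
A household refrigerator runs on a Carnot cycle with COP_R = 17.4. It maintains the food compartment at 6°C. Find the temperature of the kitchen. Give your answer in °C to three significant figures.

COP_R = T_C/(T_H − T_C) gives T_H − T_C = T_C/COP.
With T_C = 279.15 K, T_H = 279.15 × (1 + 1/17.4) = 295.19 K.
Converting, 295.19 K = 22.04°C.

22.0 °C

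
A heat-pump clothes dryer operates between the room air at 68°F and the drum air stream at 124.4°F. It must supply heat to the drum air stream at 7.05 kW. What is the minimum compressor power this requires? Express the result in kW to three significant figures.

0.681 kW

In absolute terms T_C = 293.15 K and T_H = 324.48 K, so ΔT = 31.33 K.
COP_Carnot = T_H/ΔT = 324.48/31.33 = 10.36.
Ẇ_min = Q̇/COP_Carnot = 7.050/10.36 = 0.6808 kW.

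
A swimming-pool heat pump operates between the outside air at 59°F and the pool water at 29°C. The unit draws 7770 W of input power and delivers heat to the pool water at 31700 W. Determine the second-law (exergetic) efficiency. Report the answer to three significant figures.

0.189

COP_actual = Q̇_H/Ẇ = 31700/7770 = 4.080.
In absolute terms T_C = 288.15 K and T_H = 302.15 K, so ΔT = 14.00 K.
COP_Carnot = T_H/ΔT = 302.15/14.00 = 21.58.
η_II = COP_actual/COP_Carnot = 4.080/21.58 = 0.1890.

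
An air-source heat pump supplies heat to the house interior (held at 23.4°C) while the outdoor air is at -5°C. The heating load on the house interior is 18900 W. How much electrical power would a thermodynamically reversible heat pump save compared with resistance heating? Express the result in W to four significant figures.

17090 W

In absolute terms T_C = 268.15 K and T_H = 296.55 K, so ΔT = 28.40 K.
COP_Carnot = T_H/ΔT = 296.55/28.40 = 10.44.
Resistance heating needs Ẇ_res = Q̇_H = 18900 W; the reversible heat pump needs only Ẇ_hp = Q̇_H/COP = 1810 W.
Saving = 18900 − 1810 = 17090 W.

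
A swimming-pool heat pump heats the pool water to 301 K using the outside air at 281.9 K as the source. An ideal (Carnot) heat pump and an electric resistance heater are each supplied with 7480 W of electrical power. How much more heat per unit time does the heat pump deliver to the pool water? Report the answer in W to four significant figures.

The reservoir spacing is ΔT = 301 − 281.9 = 19.10 K.
COP_Carnot = T_H/ΔT = 301.00/19.10 = 15.76.
The heat pump delivers Q̇_H = COP × Ẇ = 117900 W; the resistance heater delivers Ẇ = 7480 W.
Extra = (COP − 1)·Ẇ = 110400 W.

110400 W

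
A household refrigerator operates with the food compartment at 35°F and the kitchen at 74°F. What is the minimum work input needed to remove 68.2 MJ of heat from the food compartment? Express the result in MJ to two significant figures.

In absolute terms T_C = 274.82 K and T_H = 296.48 K, so ΔT = 21.67 K.
The reversible limit is COP_R = T_C/ΔT = 12.68, so W_min = Q_C/COP = Q_C·ΔT/T_C.
W_min = 68.20 × 21.67/274.82 = 5.377 MJ.

5.4 MJ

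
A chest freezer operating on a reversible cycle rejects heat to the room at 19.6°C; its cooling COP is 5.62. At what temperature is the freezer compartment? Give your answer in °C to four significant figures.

For a Carnot refrigerator COP_R = T_C/(T_H − T_C), so T_C = COP·T_H/(1 + COP).
With T_H = 292.75 K, T_C = 5.62 × 292.75/6.620 = 248.53 K.
Converting, 248.53 K = -24.62°C.

-24.62 °C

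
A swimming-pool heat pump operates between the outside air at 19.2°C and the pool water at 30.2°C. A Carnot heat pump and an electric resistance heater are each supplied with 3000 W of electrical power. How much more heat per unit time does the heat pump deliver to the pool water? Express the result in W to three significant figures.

In absolute terms T_C = 292.35 K and T_H = 303.35 K, so ΔT = 11.00 K.
COP_Carnot = T_H/ΔT = 303.35/11.00 = 27.58.
The heat pump delivers Q̇_H = COP × Ẇ = 82730 W; the resistance heater delivers Ẇ = 3000 W.
Extra = (COP − 1)·Ẇ = 79730 W.

79700 W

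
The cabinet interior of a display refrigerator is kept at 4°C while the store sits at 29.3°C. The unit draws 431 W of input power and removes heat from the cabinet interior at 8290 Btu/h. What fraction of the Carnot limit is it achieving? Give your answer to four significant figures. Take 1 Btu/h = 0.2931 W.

Converting, Q̇_C = 8290 Btu/h = 2430 W, so COP_actual = Q̇_C/Ẇ = 2430/431.0 = 5.638.
In absolute terms T_C = 277.15 K and T_H = 302.45 K, so ΔT = 25.30 K.
COP_Carnot = T_C/ΔT = 277.15/25.30 = 10.95.
η_II = COP_actual/COP_Carnot = 5.638/10.95 = 0.5146.

0.5146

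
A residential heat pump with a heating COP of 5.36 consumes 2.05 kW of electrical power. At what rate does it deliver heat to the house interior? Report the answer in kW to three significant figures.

11.0 kW

Q̇_H = COP_HP × Ẇ = 5.36 × 2.050 = 10.99 kW.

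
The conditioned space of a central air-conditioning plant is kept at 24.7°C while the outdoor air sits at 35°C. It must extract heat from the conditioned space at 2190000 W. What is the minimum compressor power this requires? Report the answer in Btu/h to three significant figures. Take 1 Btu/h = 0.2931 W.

In absolute terms T_C = 297.85 K and T_H = 308.15 K, so ΔT = 10.30 K.
COP_Carnot = T_C/ΔT = 297.85/10.30 = 28.92.
Ẇ_min = Q̇/COP_Carnot = 2190000/28.92 = 75730 W = 258400 Btu/h.

258000 Btu/h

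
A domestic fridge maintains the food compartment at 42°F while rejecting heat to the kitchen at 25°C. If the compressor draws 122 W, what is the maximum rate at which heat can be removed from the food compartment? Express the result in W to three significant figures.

In absolute terms T_C = 278.71 K and T_H = 298.15 K, so ΔT = 19.44 K.
COP_Carnot = T_C/ΔT = 278.71/19.44 = 14.33.
Q̇_max = COP_Carnot × Ẇ = 14.33 × 122.0 W = 1749 W.

1750 W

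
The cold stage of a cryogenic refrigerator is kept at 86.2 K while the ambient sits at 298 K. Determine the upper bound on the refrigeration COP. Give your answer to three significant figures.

The reservoir spacing is ΔT = 298 − 86.2 = 211.8 K.
For a reversible cycle, COP_Carnot = T_C/ΔT = 86.20/211.8 = 0.4070.

0.407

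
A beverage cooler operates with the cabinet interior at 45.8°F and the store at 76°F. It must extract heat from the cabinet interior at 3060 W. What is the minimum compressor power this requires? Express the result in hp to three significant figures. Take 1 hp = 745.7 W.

0.245 hp

In absolute terms T_C = 280.82 K and T_H = 297.59 K, so ΔT = 16.78 K.
COP_Carnot = T_C/ΔT = 280.82/16.78 = 16.74.
Ẇ_min = Q̇/COP_Carnot = 3060/16.74 = 182.8 W = 0.2452 hp.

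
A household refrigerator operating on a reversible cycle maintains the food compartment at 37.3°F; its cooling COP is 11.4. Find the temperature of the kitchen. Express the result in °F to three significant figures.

80.9 °F

COP_R = T_C/(T_H − T_C) gives T_H − T_C = T_C/COP.
With T_C = 276.09 K, T_H = 276.09 × (1 + 1/11.4) = 300.31 K.
Converting, 300.31 K = 80.89°F.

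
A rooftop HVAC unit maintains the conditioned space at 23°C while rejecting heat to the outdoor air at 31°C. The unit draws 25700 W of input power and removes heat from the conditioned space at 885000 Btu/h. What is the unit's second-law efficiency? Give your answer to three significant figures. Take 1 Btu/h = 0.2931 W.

Converting, Q̇_C = 885000 Btu/h = 259400 W, so COP_actual = Q̇_C/Ẇ = 259400/25700 = 10.09.
In absolute terms T_C = 296.15 K and T_H = 304.15 K, so ΔT = 8.000 K.
COP_Carnot = T_C/ΔT = 296.15/8.000 = 37.02.
η_II = COP_actual/COP_Carnot = 10.09/37.02 = 0.2726.

0.273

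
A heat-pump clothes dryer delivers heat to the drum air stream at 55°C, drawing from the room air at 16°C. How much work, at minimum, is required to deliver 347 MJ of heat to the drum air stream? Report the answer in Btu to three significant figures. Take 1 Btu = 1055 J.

39100 Btu

In absolute terms T_C = 289.15 K and T_H = 328.15 K, so ΔT = 39.00 K.
The reversible limit is COP_HP = T_H/ΔT = 8.414, so W_min = Q_H/COP = Q_H·ΔT/T_H.
W_min = 347.0 × 39.00/328.15 = 41.24 MJ = 39090 Btu.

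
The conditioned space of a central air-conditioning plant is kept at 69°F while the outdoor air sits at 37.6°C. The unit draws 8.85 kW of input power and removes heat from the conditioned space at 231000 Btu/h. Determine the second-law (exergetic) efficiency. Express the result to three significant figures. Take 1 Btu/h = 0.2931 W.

0.444

Converting, Q̇_C = 231000 Btu/h = 67.71 kW, so COP_actual = Q̇_C/Ẇ = 67.71/8.850 = 7.650.
In absolute terms T_C = 293.71 K and T_H = 310.75 K, so ΔT = 17.04 K.
COP_Carnot = T_C/ΔT = 293.71/17.04 = 17.23.
η_II = COP_actual/COP_Carnot = 7.650/17.23 = 0.4440.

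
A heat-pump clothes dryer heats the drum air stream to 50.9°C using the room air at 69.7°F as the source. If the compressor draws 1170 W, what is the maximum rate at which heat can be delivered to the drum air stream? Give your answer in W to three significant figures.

In absolute terms T_C = 294.09 K and T_H = 324.05 K, so ΔT = 29.96 K.
COP_Carnot = T_H/ΔT = 324.05/29.96 = 10.82.
Q̇_max = COP_Carnot × Ẇ = 10.82 × 1170 W = 12660 W.

12700 W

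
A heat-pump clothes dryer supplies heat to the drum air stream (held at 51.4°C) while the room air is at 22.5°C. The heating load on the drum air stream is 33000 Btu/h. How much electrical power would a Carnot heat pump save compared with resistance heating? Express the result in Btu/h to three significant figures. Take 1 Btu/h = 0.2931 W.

30100 Btu/h

In absolute terms T_C = 295.65 K and T_H = 324.55 K, so ΔT = 28.90 K.
COP_Carnot = T_H/ΔT = 324.55/28.90 = 11.23.
Resistance heating needs Ẇ_res = Q̇_H = 33000 Btu/h; the reversible heat pump needs only Ẇ_hp = Q̇_H/COP = 2939 Btu/h.
Saving = 33000 − 2939 = 30060 Btu/h.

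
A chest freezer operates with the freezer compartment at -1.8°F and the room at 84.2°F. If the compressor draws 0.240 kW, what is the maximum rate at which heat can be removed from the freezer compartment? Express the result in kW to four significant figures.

In absolute terms T_C = 254.37 K and T_H = 302.15 K, so ΔT = 47.78 K.
COP_Carnot = T_C/ΔT = 254.37/47.78 = 5.324.
Q̇_max = COP_Carnot × Ẇ = 5.324 × 0.2400 kW = 1.278 kW.

1.278 kW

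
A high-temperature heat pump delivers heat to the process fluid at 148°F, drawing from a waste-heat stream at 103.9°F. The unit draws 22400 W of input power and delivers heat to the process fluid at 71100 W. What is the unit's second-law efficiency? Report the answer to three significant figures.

0.230

COP_actual = Q̇_H/Ẇ = 71100/22400 = 3.174.
In absolute terms T_C = 313.09 K and T_H = 337.59 K, so ΔT = 24.50 K.
COP_Carnot = T_H/ΔT = 337.59/24.50 = 13.78.
η_II = COP_actual/COP_Carnot = 3.174/13.78 = 0.2304.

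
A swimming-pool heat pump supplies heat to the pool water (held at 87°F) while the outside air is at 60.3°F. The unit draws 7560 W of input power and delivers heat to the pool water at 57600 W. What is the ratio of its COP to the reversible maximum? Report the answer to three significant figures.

COP_actual = Q̇_H/Ẇ = 57600/7560 = 7.619.
In absolute terms T_C = 288.87 K and T_H = 303.71 K, so ΔT = 14.83 K.
COP_Carnot = T_H/ΔT = 303.71/14.83 = 20.47.
η_II = COP_actual/COP_Carnot = 7.619/20.47 = 0.3721.

0.372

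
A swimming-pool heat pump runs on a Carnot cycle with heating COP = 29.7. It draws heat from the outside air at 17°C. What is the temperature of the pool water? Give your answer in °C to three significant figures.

27.1 °C

COP_HP = T_H/(T_H − T_C) rearranges to T_H = COP·T_C/(COP − 1).
With T_C = 290.15 K, T_H = 29.7 × 290.15/28.70 = 300.26 K.
Converting, 300.26 K = 27.11°C.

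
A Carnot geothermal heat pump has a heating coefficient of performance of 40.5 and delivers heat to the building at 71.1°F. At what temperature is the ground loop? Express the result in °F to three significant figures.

58.0 °F

COP_HP = T_H/(T_H − T_C) gives T_H − T_C = T_H/COP.
With T_H = 294.87 K, T_C = 294.87 × (1 − 1/40.5) = 287.59 K.
Converting, 287.59 K = 57.99°F.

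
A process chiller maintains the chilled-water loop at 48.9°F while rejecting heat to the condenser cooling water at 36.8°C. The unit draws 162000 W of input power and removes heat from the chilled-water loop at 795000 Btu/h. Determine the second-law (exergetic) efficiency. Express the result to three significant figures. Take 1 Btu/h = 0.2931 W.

0.140

Converting, Q̇_C = 795000 Btu/h = 233000 W, so COP_actual = Q̇_C/Ẇ = 233000/162000 = 1.438.
In absolute terms T_C = 282.54 K and T_H = 309.95 K, so ΔT = 27.41 K.
COP_Carnot = T_C/ΔT = 282.54/27.41 = 10.31.
η_II = COP_actual/COP_Carnot = 1.438/10.31 = 0.1395.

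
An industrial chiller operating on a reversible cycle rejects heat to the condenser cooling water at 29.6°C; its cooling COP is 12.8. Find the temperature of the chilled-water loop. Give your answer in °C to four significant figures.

For a Carnot refrigerator COP_R = T_C/(T_H − T_C), so T_C = COP·T_H/(1 + COP).
With T_H = 302.75 K, T_C = 12.8 × 302.75/13.80 = 280.81 K.
Converting, 280.81 K = 7.66°C.

7.662 °C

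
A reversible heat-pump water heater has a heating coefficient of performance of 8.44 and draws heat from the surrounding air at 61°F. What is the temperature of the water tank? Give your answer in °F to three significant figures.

131 °F

COP_HP = T_H/(T_H − T_C) rearranges to T_H = COP·T_C/(COP − 1).
With T_C = 289.26 K, T_H = 8.44 × 289.26/7.440 = 328.14 K.
Converting, 328.14 K = 130.98°F.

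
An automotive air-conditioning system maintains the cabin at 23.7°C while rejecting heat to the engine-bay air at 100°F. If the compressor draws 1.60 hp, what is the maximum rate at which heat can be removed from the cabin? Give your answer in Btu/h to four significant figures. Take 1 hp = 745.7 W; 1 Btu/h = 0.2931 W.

In absolute terms T_C = 296.85 K and T_H = 310.93 K, so ΔT = 14.08 K.
COP_Carnot = T_C/ΔT = 296.85/14.08 = 21.09.
Q̇_max = COP_Carnot × Ẇ = 21.09 × 1.600 hp = 33.74 hp = 85840 Btu/h.

85840 Btu/h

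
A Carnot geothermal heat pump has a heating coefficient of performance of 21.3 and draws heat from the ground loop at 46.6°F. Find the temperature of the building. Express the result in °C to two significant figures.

22 °C

COP_HP = T_H/(T_H − T_C) rearranges to T_H = COP·T_C/(COP − 1).
With T_C = 281.26 K, T_H = 21.3 × 281.26/20.30 = 295.12 K.
Converting, 295.12 K = 21.97°C.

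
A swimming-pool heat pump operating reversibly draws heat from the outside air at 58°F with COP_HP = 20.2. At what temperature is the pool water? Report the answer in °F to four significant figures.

COP_HP = T_H/(T_H − T_C) rearranges to T_H = COP·T_C/(COP − 1).
With T_C = 287.59 K, T_H = 20.2 × 287.59/19.20 = 302.57 K.
Converting, 302.57 K = 84.96°F.

84.96 °F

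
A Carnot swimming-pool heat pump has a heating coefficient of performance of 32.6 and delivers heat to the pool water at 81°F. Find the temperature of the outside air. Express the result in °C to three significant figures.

COP_HP = T_H/(T_H − T_C) gives T_H − T_C = T_H/COP.
With T_H = 300.37 K, T_C = 300.37 × (1 − 1/32.6) = 291.16 K.
Converting, 291.16 K = 18.01°C.

18.0 °C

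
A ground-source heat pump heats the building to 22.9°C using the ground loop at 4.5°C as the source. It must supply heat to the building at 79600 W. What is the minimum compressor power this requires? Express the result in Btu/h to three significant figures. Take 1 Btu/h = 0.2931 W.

In absolute terms T_C = 277.65 K and T_H = 296.05 K, so ΔT = 18.40 K.
COP_Carnot = T_H/ΔT = 296.05/18.40 = 16.09.
Ẇ_min = Q̇/COP_Carnot = 79600/16.09 = 4947 W = 16880 Btu/h.

16900 Btu/h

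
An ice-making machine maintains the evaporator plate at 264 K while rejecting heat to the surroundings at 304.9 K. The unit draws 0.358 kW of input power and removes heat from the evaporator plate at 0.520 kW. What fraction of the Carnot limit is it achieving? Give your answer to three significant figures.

COP_actual = Q̇_C/Ẇ = 0.5200/0.3580 = 1.453.
The reservoir spacing is ΔT = 304.9 − 264 = 40.90 K.
COP_Carnot = T_C/ΔT = 264.00/40.90 = 6.455.
η_II = COP_actual/COP_Carnot = 1.453/6.455 = 0.2250.

0.225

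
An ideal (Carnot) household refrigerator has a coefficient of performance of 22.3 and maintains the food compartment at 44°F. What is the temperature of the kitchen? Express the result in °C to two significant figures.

COP_R = T_C/(T_H − T_C) gives T_H − T_C = T_C/COP.
With T_C = 279.82 K, T_H = 279.82 × (1 + 1/22.3) = 292.36 K.
Converting, 292.36 K = 19.21°C.

19 °C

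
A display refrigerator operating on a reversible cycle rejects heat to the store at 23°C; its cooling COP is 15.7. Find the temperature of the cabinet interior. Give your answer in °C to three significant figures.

For a Carnot refrigerator COP_R = T_C/(T_H − T_C), so T_C = COP·T_H/(1 + COP).
With T_H = 296.15 K, T_C = 15.7 × 296.15/16.70 = 278.42 K.
Converting, 278.42 K = 5.27°C.

5.27 °C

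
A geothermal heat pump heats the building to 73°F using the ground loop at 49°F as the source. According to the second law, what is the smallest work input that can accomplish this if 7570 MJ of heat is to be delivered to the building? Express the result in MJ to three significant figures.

In absolute terms T_C = 282.59 K and T_H = 295.93 K, so ΔT = 13.33 K.
The reversible limit is COP_HP = T_H/ΔT = 22.19, so W_min = Q_H/COP = Q_H·ΔT/T_H.
W_min = 7570 × 13.33/295.93 = 341.1 MJ.

341 MJ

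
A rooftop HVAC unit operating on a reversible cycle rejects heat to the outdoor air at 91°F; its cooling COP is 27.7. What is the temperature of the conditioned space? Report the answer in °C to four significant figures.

For a Carnot refrigerator COP_R = T_C/(T_H − T_C), so T_C = COP·T_H/(1 + COP).
With T_H = 305.93 K, T_C = 27.7 × 305.93/28.70 = 295.27 K.
Converting, 295.27 K = 22.12°C.

22.12 °C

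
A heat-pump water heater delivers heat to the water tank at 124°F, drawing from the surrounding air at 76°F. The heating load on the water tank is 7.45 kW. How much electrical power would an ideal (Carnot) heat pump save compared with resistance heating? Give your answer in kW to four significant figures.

6.837 kW

In absolute terms T_C = 297.59 K and T_H = 324.26 K, so ΔT = 26.67 K.
COP_Carnot = T_H/ΔT = 324.26/26.67 = 12.16.
Resistance heating needs Ẇ_res = Q̇_H = 7.450 kW; the reversible heat pump needs only Ẇ_hp = Q̇_H/COP = 0.6127 kW.
Saving = 7.450 − 0.6127 = 6.837 kW.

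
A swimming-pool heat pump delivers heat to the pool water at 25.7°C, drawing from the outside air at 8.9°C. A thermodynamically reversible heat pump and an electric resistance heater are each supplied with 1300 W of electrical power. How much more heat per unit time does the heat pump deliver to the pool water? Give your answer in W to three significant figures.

In absolute terms T_C = 282.05 K and T_H = 298.85 K, so ΔT = 16.80 K.
COP_Carnot = T_H/ΔT = 298.85/16.80 = 17.79.
The heat pump delivers Q̇_H = COP × Ẇ = 23130 W; the resistance heater delivers Ẇ = 1300 W.
Extra = (COP − 1)·Ẇ = 21830 W.

21800 W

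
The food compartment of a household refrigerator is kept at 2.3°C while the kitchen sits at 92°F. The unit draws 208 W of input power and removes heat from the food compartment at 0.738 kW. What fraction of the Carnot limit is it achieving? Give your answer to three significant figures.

0.400

Converting, Q̇_C = 0.7380 kW = 738.0 W, so COP_actual = Q̇_C/Ẇ = 738.0/208.0 = 3.548.
In absolute terms T_C = 275.45 K and T_H = 306.48 K, so ΔT = 31.03 K.
COP_Carnot = T_C/ΔT = 275.45/31.03 = 8.876.
η_II = COP_actual/COP_Carnot = 3.548/8.876 = 0.3997.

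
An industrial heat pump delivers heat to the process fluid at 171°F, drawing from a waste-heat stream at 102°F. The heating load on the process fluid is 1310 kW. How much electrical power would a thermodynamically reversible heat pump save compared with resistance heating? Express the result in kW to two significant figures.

In absolute terms T_C = 312.04 K and T_H = 350.37 K, so ΔT = 38.33 K.
COP_Carnot = T_H/ΔT = 350.37/38.33 = 9.140.
Resistance heating needs Ẇ_res = Q̇_H = 1310 kW; the reversible heat pump needs only Ẇ_hp = Q̇_H/COP = 143.3 kW.
Saving = 1310 − 143.3 = 1167 kW.

1200 kW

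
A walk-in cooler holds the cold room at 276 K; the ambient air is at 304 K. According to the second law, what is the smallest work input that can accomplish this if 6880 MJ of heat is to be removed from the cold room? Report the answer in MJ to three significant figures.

698 MJ

The reservoir spacing is ΔT = 304 − 276 = 28.00 K.
The reversible limit is COP_R = T_C/ΔT = 9.857, so W_min = Q_C/COP = Q_C·ΔT/T_C.
W_min = 6880 × 28.00/276.00 = 698.0 MJ.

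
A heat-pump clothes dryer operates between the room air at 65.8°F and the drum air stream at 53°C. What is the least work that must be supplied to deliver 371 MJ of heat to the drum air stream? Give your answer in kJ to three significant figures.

In absolute terms T_C = 291.93 K and T_H = 326.15 K, so ΔT = 34.22 K.
The reversible limit is COP_HP = T_H/ΔT = 9.530, so W_min = Q_H/COP = Q_H·ΔT/T_H.
W_min = 371.0 × 34.22/326.15 = 38.93 MJ = 38930 kJ.

38900 kJ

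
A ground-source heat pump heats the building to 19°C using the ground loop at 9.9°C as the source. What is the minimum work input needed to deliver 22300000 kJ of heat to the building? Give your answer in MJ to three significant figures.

In absolute terms T_C = 283.05 K and T_H = 292.15 K, so ΔT = 9.100 K.
The reversible limit is COP_HP = T_H/ΔT = 32.10, so W_min = Q_H/COP = Q_H·ΔT/T_H.
W_min = 22300000 × 9.100/292.15 = 694600 kJ = 694.6 MJ.

695 MJ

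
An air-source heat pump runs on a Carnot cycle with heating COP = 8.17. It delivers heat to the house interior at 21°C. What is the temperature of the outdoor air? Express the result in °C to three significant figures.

COP_HP = T_H/(T_H − T_C) gives T_H − T_C = T_H/COP.
With T_H = 294.15 K, T_C = 294.15 × (1 − 1/8.17) = 258.15 K.
Converting, 258.15 K = -15.00°C.

-15.0 °C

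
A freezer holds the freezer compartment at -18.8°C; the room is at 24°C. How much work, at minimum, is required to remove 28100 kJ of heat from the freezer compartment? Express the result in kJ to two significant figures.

In absolute terms T_C = 254.35 K and T_H = 297.15 K, so ΔT = 42.80 K.
The reversible limit is COP_R = T_C/ΔT = 5.943, so W_min = Q_C/COP = Q_C·ΔT/T_C.
W_min = 28100 × 42.80/254.35 = 4728 kJ.

4700 kJ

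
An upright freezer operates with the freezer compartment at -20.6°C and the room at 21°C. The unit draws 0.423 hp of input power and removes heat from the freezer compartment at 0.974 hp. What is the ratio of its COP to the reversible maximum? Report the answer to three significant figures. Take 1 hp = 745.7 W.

COP_actual = Q̇_C/Ẇ = 0.9740/0.4230 = 2.303.
In absolute terms T_C = 252.55 K and T_H = 294.15 K, so ΔT = 41.60 K.
COP_Carnot = T_C/ΔT = 252.55/41.60 = 6.071.
η_II = COP_actual/COP_Carnot = 2.303/6.071 = 0.3793.

0.379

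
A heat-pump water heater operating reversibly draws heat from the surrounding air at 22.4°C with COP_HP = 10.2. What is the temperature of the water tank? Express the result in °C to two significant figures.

55 °C

COP_HP = T_H/(T_H − T_C) rearranges to T_H = COP·T_C/(COP − 1).
With T_C = 295.55 K, T_H = 10.2 × 295.55/9.200 = 327.67 K.
Converting, 327.67 K = 54.52°C.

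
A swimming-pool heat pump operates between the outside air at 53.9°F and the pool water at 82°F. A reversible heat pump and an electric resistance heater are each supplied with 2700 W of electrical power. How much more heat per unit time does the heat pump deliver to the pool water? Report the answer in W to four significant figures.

In absolute terms T_C = 285.32 K and T_H = 300.93 K, so ΔT = 15.61 K.
COP_Carnot = T_H/ΔT = 300.93/15.61 = 19.28.
The heat pump delivers Q̇_H = COP × Ẇ = 52050 W; the resistance heater delivers Ẇ = 2700 W.
Extra = (COP − 1)·Ẇ = 49350 W.

49350 W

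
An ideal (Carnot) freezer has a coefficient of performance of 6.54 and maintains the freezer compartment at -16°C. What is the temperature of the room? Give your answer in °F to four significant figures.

73.98 °F

COP_R = T_C/(T_H − T_C) gives T_H − T_C = T_C/COP.
With T_C = 257.15 K, T_H = 257.15 × (1 + 1/6.54) = 296.47 K.
Converting, 296.47 K = 73.98°F.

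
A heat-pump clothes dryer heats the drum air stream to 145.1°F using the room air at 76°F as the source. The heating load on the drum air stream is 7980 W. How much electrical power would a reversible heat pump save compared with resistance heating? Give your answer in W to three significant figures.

In absolute terms T_C = 297.59 K and T_H = 335.98 K, so ΔT = 38.39 K.
COP_Carnot = T_H/ΔT = 335.98/38.39 = 8.752.
Resistance heating needs Ẇ_res = Q̇_H = 7980 W; the reversible heat pump needs only Ẇ_hp = Q̇_H/COP = 911.8 W.
Saving = 7980 − 911.8 = 7068 W.

7070 W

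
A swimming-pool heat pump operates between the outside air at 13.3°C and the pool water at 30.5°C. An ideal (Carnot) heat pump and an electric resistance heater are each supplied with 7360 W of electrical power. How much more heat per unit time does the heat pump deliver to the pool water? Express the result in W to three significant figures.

123000 W

In absolute terms T_C = 286.45 K and T_H = 303.65 K, so ΔT = 17.20 K.
COP_Carnot = T_H/ΔT = 303.65/17.20 = 17.65.
The heat pump delivers Q̇_H = COP × Ẇ = 129900 W; the resistance heater delivers Ẇ = 7360 W.
Extra = (COP − 1)·Ẇ = 122600 W.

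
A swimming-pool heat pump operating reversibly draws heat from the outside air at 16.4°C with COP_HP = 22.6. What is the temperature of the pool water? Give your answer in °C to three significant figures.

29.8 °C

COP_HP = T_H/(T_H − T_C) rearranges to T_H = COP·T_C/(COP − 1).
With T_C = 289.55 K, T_H = 22.6 × 289.55/21.60 = 302.96 K.
Converting, 302.96 K = 29.81°C.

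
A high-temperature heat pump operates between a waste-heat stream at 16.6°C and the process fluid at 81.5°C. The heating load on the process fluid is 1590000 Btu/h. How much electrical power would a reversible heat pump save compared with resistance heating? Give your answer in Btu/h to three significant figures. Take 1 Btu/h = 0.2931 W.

1300000 Btu/h

In absolute terms T_C = 289.75 K and T_H = 354.65 K, so ΔT = 64.90 K.
COP_Carnot = T_H/ΔT = 354.65/64.90 = 5.465.
Resistance heating needs Ẇ_res = Q̇_H = 1590000 Btu/h; the reversible heat pump needs only Ẇ_hp = Q̇_H/COP = 291000 Btu/h.
Saving = 1590000 − 291000 = 1299000 Btu/h.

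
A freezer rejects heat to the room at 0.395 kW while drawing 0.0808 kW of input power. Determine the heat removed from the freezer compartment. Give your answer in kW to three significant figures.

0.314 kW

For a cyclic device the first law requires Q̇_H = Q̇_C + Ẇ.
Q̇_C = Q̇_H − Ẇ = 0.3142 kW.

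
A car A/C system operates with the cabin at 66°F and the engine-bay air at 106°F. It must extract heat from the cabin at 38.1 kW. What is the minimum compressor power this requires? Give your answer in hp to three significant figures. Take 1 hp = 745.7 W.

In absolute terms T_C = 292.04 K and T_H = 314.26 K, so ΔT = 22.22 K.
COP_Carnot = T_C/ΔT = 292.04/22.22 = 13.14.
Ẇ_min = Q̇/COP_Carnot = 38.10/13.14 = 2.899 kW = 3.888 hp.

3.89 hp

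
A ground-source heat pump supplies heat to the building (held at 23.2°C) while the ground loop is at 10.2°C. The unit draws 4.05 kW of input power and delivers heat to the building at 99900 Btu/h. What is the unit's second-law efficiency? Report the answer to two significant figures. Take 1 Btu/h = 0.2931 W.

0.32

Converting, Q̇_H = 99900 Btu/h = 29.28 kW, so COP_actual = Q̇_H/Ẇ = 29.28/4.050 = 7.230.
In absolute terms T_C = 283.35 K and T_H = 296.35 K, so ΔT = 13.00 K.
COP_Carnot = T_H/ΔT = 296.35/13.00 = 22.80.
η_II = COP_actual/COP_Carnot = 7.230/22.80 = 0.3171.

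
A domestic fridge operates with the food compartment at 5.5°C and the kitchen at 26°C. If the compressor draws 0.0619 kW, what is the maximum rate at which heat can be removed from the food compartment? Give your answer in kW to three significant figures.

In absolute terms T_C = 278.65 K and T_H = 299.15 K, so ΔT = 20.50 K.
COP_Carnot = T_C/ΔT = 278.65/20.50 = 13.59.
Q̇_max = COP_Carnot × Ẇ = 13.59 × 0.06190 kW = 0.8414 kW.

0.841 kW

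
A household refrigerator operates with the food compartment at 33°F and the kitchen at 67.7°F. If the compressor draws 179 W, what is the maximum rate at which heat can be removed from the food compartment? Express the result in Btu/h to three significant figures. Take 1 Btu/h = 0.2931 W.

8670 Btu/h

In absolute terms T_C = 273.71 K and T_H = 292.98 K, so ΔT = 19.28 K.
COP_Carnot = T_C/ΔT = 273.71/19.28 = 14.20.
Q̇_max = COP_Carnot × Ẇ = 14.20 × 179.0 W = 2541 W = 8671 Btu/h.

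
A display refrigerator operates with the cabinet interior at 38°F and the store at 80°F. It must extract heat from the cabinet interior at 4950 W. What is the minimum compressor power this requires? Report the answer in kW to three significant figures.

0.418 kW

In absolute terms T_C = 276.48 K and T_H = 299.82 K, so ΔT = 23.33 K.
COP_Carnot = T_C/ΔT = 276.48/23.33 = 11.85.
Ẇ_min = Q̇/COP_Carnot = 4950/11.85 = 417.7 W = 0.4177 kW.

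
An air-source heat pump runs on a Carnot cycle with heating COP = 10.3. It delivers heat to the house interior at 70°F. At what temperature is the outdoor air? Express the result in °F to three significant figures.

COP_HP = T_H/(T_H − T_C) gives T_H − T_C = T_H/COP.
With T_H = 294.26 K, T_C = 294.26 × (1 − 1/10.3) = 265.69 K.
Converting, 265.69 K = 18.58°F.

18.6 °F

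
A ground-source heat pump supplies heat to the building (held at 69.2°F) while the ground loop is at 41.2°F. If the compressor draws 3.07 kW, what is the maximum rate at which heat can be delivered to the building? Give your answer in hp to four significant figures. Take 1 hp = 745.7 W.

In absolute terms T_C = 278.26 K and T_H = 293.82 K, so ΔT = 15.56 K.
COP_Carnot = T_H/ΔT = 293.82/15.56 = 18.89.
Q̇_max = COP_Carnot × Ẇ = 18.89 × 3.070 kW = 57.99 kW = 77.76 hp.

77.76 hp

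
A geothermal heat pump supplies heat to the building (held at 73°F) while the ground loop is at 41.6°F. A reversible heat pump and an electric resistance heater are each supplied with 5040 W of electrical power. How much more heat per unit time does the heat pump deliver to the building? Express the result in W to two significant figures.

In absolute terms T_C = 278.48 K and T_H = 295.93 K, so ΔT = 17.44 K.
COP_Carnot = T_H/ΔT = 295.93/17.44 = 16.96.
The heat pump delivers Q̇_H = COP × Ẇ = 85500 W; the resistance heater delivers Ẇ = 5040 W.
Extra = (COP − 1)·Ẇ = 80460 W.

80000 W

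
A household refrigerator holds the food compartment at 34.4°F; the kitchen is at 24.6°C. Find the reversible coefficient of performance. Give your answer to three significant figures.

11.8

In absolute terms T_C = 274.48 K and T_H = 297.75 K, so ΔT = 23.27 K.
For a reversible cycle, COP_Carnot = T_C/ΔT = 274.48/23.27 = 11.80.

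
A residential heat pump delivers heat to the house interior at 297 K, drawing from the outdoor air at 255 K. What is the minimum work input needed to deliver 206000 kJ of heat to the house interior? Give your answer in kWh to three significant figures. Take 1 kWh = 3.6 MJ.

The reservoir spacing is ΔT = 297 − 255 = 42.00 K.
The reversible limit is COP_HP = T_H/ΔT = 7.071, so W_min = Q_H/COP = Q_H·ΔT/T_H.
W_min = 206000 × 42.00/297.00 = 29130 kJ = 8.092 kWh.

8.09 kWh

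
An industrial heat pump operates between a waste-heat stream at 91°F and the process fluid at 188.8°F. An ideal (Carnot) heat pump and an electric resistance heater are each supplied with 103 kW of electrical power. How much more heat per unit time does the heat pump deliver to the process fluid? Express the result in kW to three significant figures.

580 kW

In absolute terms T_C = 305.93 K and T_H = 360.26 K, so ΔT = 54.33 K.
COP_Carnot = T_H/ΔT = 360.26/54.33 = 6.631.
The heat pump delivers Q̇_H = COP × Ẇ = 682.9 kW; the resistance heater delivers Ẇ = 103.0 kW.
Extra = (COP − 1)·Ẇ = 579.9 kW.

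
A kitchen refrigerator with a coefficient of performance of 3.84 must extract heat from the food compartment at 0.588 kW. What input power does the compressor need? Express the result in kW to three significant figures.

Ẇ = Q̇_C/COP = 0.5880/3.84 = 0.1531 kW.

0.153 kW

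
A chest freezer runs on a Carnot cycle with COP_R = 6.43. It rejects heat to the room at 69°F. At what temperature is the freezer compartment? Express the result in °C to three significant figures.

-19.0 °C

For a Carnot refrigerator COP_R = T_C/(T_H − T_C), so T_C = COP·T_H/(1 + COP).
With T_H = 293.71 K, T_C = 6.43 × 293.71/7.430 = 254.18 K.
Converting, 254.18 K = -18.97°C.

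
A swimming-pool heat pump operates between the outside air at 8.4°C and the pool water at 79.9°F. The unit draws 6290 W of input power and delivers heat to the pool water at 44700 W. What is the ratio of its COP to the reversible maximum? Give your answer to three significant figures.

0.432

COP_actual = Q̇_H/Ẇ = 44700/6290 = 7.107.
In absolute terms T_C = 281.55 K and T_H = 299.76 K, so ΔT = 18.21 K.
COP_Carnot = T_H/ΔT = 299.76/18.21 = 16.46.
η_II = COP_actual/COP_Carnot = 7.107/16.46 = 0.4317.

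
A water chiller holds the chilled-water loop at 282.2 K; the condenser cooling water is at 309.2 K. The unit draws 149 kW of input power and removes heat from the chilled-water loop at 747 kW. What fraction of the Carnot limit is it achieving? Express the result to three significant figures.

COP_actual = Q̇_C/Ẇ = 747.0/149.0 = 5.013.
The reservoir spacing is ΔT = 309.2 − 282.2 = 27.00 K.
COP_Carnot = T_C/ΔT = 282.20/27.00 = 10.45.
η_II = COP_actual/COP_Carnot = 5.013/10.45 = 0.4797.

0.480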